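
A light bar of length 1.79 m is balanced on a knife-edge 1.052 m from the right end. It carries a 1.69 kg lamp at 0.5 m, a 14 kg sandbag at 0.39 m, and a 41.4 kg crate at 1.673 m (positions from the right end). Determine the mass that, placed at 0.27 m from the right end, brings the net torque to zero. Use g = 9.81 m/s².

m ≈ 19.8 kg

Taking torques about the knife-edge (at 1.052 m from the right end):
Lamp: 1.69 × 9.81 = 16.58 N down at 0.5 m → arm 0.552 m, τ = 16.58 × 0.552 = 9.152 N·m clockwise.
Sandbag: 14 × 9.81 = 137.3 N down at 0.39 m → arm 0.662 m, τ = 137.3 × 0.662 = 90.89 N·m clockwise.
Crate: 41.4 × 9.81 = 406.1 N down at 1.673 m → arm 0.621 m, τ = 406.1 × 0.621 = 252.2 N·m counterclockwise.
Net moment of known loads = 152.2 N·m counterclockwise.
An unknown mass m at 0.27 m has arm 0.782 m; its moment is m·g·0.782 clockwise.
Setting net torque to zero: m × 9.81 × 0.782 = 152.2 → m = 152.2 / (9.81 × 0.782) = 19.8 kg.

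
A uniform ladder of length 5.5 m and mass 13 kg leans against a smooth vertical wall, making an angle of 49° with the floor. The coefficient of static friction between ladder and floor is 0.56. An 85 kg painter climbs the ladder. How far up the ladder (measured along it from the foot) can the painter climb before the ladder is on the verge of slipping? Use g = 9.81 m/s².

d ≈ 3.66 m

Sum moments about the foot of the ladder (the floor normal and friction both act there and drop out).
Ladder weight 13×9.81 = 127.5 N acts at 2.75 m along the ladder; its horizontal arm is 2.75·cos49° = 1.804 m → τ = 230 N·m clockwise.
Painter weight 85×9.81 = 833.9 N at distance d → arm d·cos49° → τ = 833.9·d·0.6561 clockwise.
Wall normal N at the top has arm L sinθ = 4.151 m counterclockwise, so Στ = 0 gives N·4.151 = 230 + 547.1·d.
ΣFy = 0 ⇒ N_floor = 961.4 N, so the maximum friction is μ_s·N_floor = 0.56×961.4 = 538.4 N. ΣFx = 0 ⇒ N_wall = f, so at the slipping point N = 538.4 N.
Substituting: 538.4×4.151 = 230 + 547.1·d ⇒ d = (2235 − 230) / 547.1 = 3.66 m.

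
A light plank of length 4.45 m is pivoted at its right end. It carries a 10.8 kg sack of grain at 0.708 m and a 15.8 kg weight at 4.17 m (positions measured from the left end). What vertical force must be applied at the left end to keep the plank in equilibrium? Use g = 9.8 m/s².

Sum moments about the right end (the unknown pivot reaction has zero arm there).
Sack of grain: 10.8 × 9.8 = 105.8 N down at 0.708 m → arm 3.742 m, τ = 105.8 × 3.742 = 395.9 N·m counterclockwise.
Weight: 15.8 × 9.8 = 154.8 N down at 4.17 m → arm 0.28 m, τ = 154.8 × 0.28 = 43.34 N·m counterclockwise.
Net moment of the loads = 439.2 N·m counterclockwise.
The upward force F acts at the left end, arm 4.45 m, giving F × 4.45 clockwise.
For rotational equilibrium, F × 4.45 = 439.2, so F = 439.2 / 4.45 = 98.7 N.

F ≈ 98.7 N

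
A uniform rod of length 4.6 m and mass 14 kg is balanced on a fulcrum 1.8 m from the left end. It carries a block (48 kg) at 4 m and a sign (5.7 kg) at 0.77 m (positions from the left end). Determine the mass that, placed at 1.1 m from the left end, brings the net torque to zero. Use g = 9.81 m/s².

m ≈ 152 kg

Take moments about the fulcrum (at 1.8 m from the left end).
Beam weight: 14 × 9.81 = 137.3 N down at 2.3 m → arm 0.5 m, τ = 137.3 × 0.5 = 68.65 N·m clockwise.
Block: 48 × 9.81 = 470.9 N down at 4 m → arm 2.2 m, τ = 470.9 × 2.2 = 1036 N·m clockwise.
Sign: 5.7 × 9.81 = 55.92 N down at 0.77 m → arm 1.03 m, τ = 55.92 × 1.03 = 57.6 N·m counterclockwise.
Net moment of known loads = 1047 N·m clockwise.
An unknown mass m at 1.1 m has arm 0.7 m; its moment is m·g·0.7 counterclockwise.
Στ = 0 ⇒ m × 9.81 × 0.7 = 1047 ⇒ m = 1047 / (9.81 × 0.7) = 152 kg.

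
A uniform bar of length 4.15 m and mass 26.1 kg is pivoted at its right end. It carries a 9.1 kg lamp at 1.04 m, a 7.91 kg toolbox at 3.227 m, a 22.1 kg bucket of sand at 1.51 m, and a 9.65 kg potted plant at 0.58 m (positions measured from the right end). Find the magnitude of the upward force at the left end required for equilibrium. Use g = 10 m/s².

F ≈ 309 N

About the right end:
Beam weight: 26.1 × 10 = 261 N down at 2.075 m → arm 2.075 m, τ = 261 × 2.075 = 541.6 N·m counterclockwise.
Lamp: 9.1 × 10 = 91 N down at 1.04 m → arm 1.04 m, τ = 91 × 1.04 = 94.64 N·m counterclockwise.
Toolbox: 7.91 × 10 = 79.1 N down at 3.227 m → arm 3.227 m, τ = 79.1 × 3.227 = 255.3 N·m counterclockwise.
Bucket of sand: 22.1 × 10 = 221 N down at 1.51 m → arm 1.51 m, τ = 221 × 1.51 = 333.7 N·m counterclockwise.
Potted plant: 9.65 × 10 = 96.5 N down at 0.58 m → arm 0.58 m, τ = 96.5 × 0.58 = 55.97 N·m counterclockwise.
Net moment of the loads = 1281 N·m counterclockwise.
The upward force F acts at the left end, arm 4.15 m, giving F × 4.15 clockwise.
Balancing moments: F × 4.15 = 1281, giving F = 1281 / 4.15 = 309 N.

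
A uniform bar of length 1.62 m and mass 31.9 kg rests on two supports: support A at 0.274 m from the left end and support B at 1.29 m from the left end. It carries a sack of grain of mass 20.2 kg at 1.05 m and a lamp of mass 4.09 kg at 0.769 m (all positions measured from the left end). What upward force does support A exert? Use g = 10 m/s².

Sum moments about support B (its reaction then has zero moment arm).
Beam weight: 31.9 × 10 = 319 N down at 0.81 m → arm 0.48 m, τ = 319 × 0.48 = 153.1 N·m counterclockwise.
Sack of grain: 20.2 × 10 = 202 N down at 1.05 m → arm 0.24 m, τ = 202 × 0.24 = 48.48 N·m counterclockwise.
Lamp: 4.09 × 10 = 40.9 N down at 0.769 m → arm 0.521 m, τ = 40.9 × 0.521 = 21.31 N·m counterclockwise.
Net load moment about support B = 222.9 N·m counterclockwise.
Reaction R at support A is upward at 0.274 m, arm 1.016 m → moment R × 1.016 clockwise.
Balancing moments: R × 1.016 = 222.9, giving R = 219 N.

R_A ≈ 219 N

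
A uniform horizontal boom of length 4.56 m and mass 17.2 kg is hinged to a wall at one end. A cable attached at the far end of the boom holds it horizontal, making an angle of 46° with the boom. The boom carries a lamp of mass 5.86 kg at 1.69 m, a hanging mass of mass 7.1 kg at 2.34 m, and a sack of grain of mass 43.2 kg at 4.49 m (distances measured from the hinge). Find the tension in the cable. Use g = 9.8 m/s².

T ≈ 776 N

Sum moments about the hinge (the unknown hinge reaction has zero arm there).
Beam weight: 17.2 × 9.8 = 168.6 N down at 2.28 m → arm 2.28 m, τ = 168.6 × 2.28 = 384.4 N·m clockwise.
Lamp: 5.86 × 9.8 = 57.43 N down at 1.69 m → arm 1.69 m, τ = 57.43 × 1.69 = 97.06 N·m clockwise.
Hanging mass: 7.1 × 9.8 = 69.58 N down at 2.34 m → arm 2.34 m, τ = 69.58 × 2.34 = 162.8 N·m clockwise.
Sack of grain: 43.2 × 9.8 = 423.4 N down at 4.49 m → arm 4.49 m, τ = 423.4 × 4.49 = 1901 N·m clockwise.
Total clockwise load moment = 2545 N·m.
The cable tension T acts at 4.56 m; only its component perpendicular to the boom, T sinθ, produces torque. sin 46° = 0.7193.
Στ = 0 ⇒ T × 4.56 × 0.7193 = 2545 ⇒ T = 2545 / 3.28 = 776 N.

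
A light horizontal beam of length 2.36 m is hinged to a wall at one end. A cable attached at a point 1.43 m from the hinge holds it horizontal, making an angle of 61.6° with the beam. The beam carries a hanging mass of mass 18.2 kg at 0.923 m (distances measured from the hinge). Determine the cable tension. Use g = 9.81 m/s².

T ≈ 131 N

Taking torques about the hinge:
Hanging mass: 18.2 × 9.81 = 178.5 N down at 0.923 m → arm 0.923 m, τ = 178.5 × 0.923 = 164.8 N·m clockwise.
Total clockwise load moment = 164.8 N·m.
The cable tension T acts at 1.43 m; only its component perpendicular to the beam, T sinθ, produces torque. sin 61.6° = 0.8796.
For rotational equilibrium, T × 1.43 × 0.8796 = 164.8, so T = 164.8 / 1.258 = 131 N.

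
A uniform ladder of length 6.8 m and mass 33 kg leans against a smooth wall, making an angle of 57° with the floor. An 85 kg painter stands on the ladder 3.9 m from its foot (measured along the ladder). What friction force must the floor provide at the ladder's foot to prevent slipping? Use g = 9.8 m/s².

About the foot of the ladder:
Ladder weight 33×9.8 = 323.4 N acts at 3.4 m along the ladder; its horizontal arm is 3.4·cos57° = 1.852 m → τ = 598.9 N·m clockwise.
Painter: 85×9.8 = 833 N at 3.9 m → arm 2.124 m → τ = 1769 N·m clockwise.
Wall normal N acts horizontally at the top; its moment arm is the height L sinθ = 6.8·sin57° = 5.703 m, counterclockwise.
Στ = 0 ⇒ N × 5.703 = 2368 ⇒ N = 415 N.
ΣFx = 0: friction at the foot balances the wall's push, so f = N_wall = 415 N.

f ≈ 415 N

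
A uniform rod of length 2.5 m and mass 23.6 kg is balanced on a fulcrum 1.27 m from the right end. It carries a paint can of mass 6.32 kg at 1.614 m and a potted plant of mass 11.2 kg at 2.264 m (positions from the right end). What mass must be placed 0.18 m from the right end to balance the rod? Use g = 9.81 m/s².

Take moments about the fulcrum (at 1.27 m from the right end).
Beam weight: 23.6 × 9.81 = 231.5 N down at 1.25 m → arm 0.02 m, τ = 231.5 × 0.02 = 4.63 N·m clockwise.
Paint can: 6.32 × 9.81 = 62 N down at 1.614 m → arm 0.344 m, τ = 62 × 0.344 = 21.33 N·m counterclockwise.
Potted plant: 11.2 × 9.81 = 109.9 N down at 2.264 m → arm 0.994 m, τ = 109.9 × 0.994 = 109.2 N·m counterclockwise.
Net moment of known loads = 125.9 N·m counterclockwise.
An unknown mass m at 0.18 m has arm 1.09 m; its moment is m·g·1.09 clockwise.
Στ = 0 ⇒ m × 9.81 × 1.09 = 125.9 ⇒ m = 125.9 / (9.81 × 1.09) = 11.8 kg.

m ≈ 11.8 kg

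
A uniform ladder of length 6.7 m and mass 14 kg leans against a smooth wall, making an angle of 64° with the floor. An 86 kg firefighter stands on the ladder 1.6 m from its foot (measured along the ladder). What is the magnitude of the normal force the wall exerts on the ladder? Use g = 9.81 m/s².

Sum moments about the foot of the ladder (the floor normal and friction both act there and drop out).
Ladder weight 14×9.81 = 137.3 N acts at 3.35 m along the ladder; its horizontal arm is 3.35·cos64° = 1.469 m → τ = 201.7 N·m clockwise.
Firefighter: 86×9.81 = 843.7 N at 1.6 m → arm 0.7014 m → τ = 591.8 N·m clockwise.
Wall normal N acts horizontally at the top; its moment arm is the height L sinθ = 6.7·sin64° = 6.022 m, counterclockwise.
Balancing moments: N × 6.022 = 793.5, giving N = 132 N.

N_wall ≈ 132 N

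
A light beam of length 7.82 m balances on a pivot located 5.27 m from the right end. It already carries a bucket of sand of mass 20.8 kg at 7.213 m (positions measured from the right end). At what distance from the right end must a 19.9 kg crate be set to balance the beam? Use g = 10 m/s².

x ≈ 3.24 m from the right end

Choose the pivot (at 5.27 m from the right end) as the axis so the support reaction has zero arm there.
Bucket of sand: 20.8 × 10 = 208 N down at 7.213 m → arm 1.943 m, τ = 208 × 1.943 = 404.1 N·m counterclockwise.
Net moment of existing loads = 404.1 N·m counterclockwise.
The crate weighs 19.9 × 10 = 199 N and must supply an equal clockwise moment, so its lever arm about the pivot is 404.1 / 199 = 2.03 m.
That puts it at 5.27 − 2.03 = 3.24 m from the right end.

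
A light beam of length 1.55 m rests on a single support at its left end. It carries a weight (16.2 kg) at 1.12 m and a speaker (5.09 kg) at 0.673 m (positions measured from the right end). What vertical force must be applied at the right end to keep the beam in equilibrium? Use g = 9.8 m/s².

F ≈ 72.3 N

Sum moments about the left end (the unknown pivot reaction has zero arm there).
Weight: 16.2 × 9.8 = 158.8 N down at 1.12 m → arm 0.43 m, τ = 158.8 × 0.43 = 68.28 N·m clockwise.
Speaker: 5.09 × 9.8 = 49.88 N down at 0.673 m → arm 0.877 m, τ = 49.88 × 0.877 = 43.74 N·m clockwise.
Net moment of the loads = 112 N·m clockwise.
The upward force F acts at the right end, arm 1.55 m, giving F × 1.55 counterclockwise.
For rotational equilibrium, F × 1.55 = 112, so F = 112 / 1.55 = 72.3 N.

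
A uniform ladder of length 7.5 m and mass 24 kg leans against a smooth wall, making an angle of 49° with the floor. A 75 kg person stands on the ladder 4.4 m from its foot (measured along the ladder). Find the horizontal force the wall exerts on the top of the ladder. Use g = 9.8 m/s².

N_wall ≈ 477 N

Taking torques about the foot of the ladder:
Ladder weight 24×9.8 = 235.2 N acts at 3.75 m along the ladder; its horizontal arm is 3.75·cos49° = 2.46 m → τ = 578.6 N·m clockwise.
Person: 75×9.8 = 735 N at 4.4 m → arm 2.887 m → τ = 2122 N·m clockwise.
Wall normal N acts horizontally at the top; its moment arm is the height L sinθ = 7.5·sin49° = 5.66 m, counterclockwise.
Στ = 0 ⇒ N × 5.66 = 2701 ⇒ N = 477 N.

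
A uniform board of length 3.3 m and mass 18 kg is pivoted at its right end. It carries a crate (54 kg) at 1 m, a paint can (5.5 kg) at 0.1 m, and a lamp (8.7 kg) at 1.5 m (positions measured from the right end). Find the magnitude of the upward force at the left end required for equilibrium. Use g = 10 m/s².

Sum moments about the right end (the unknown pivot reaction has zero arm there).
Beam weight: 18 × 10 = 180 N down at 1.65 m → arm 1.65 m, τ = 180 × 1.65 = 297 N·m counterclockwise.
Crate: 54 × 10 = 540 N down at 1 m → arm 1 m, τ = 540 × 1 = 540 N·m counterclockwise.
Paint can: 5.5 × 10 = 55 N down at 0.1 m → arm 0.1 m, τ = 55 × 0.1 = 5.5 N·m counterclockwise.
Lamp: 8.7 × 10 = 87 N down at 1.5 m → arm 1.5 m, τ = 87 × 1.5 = 130.5 N·m counterclockwise.
Net moment of the loads = 973 N·m counterclockwise.
The upward force F acts at the left end, arm 3.3 m, giving F × 3.3 clockwise.
Στ = 0 ⇒ F × 3.3 = 973 ⇒ F = 973 / 3.3 = 295 N.

F ≈ 295 N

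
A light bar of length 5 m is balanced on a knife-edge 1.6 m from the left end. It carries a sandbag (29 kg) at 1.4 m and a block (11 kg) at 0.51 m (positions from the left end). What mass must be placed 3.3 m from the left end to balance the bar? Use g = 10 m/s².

m ≈ 10.5 kg

Taking torques about the knife-edge (at 1.6 m from the left end):
Sandbag: 29 × 10 = 290 N down at 1.4 m → arm 0.2 m, τ = 290 × 0.2 = 58 N·m counterclockwise.
Block: 11 × 10 = 110 N down at 0.51 m → arm 1.09 m, τ = 110 × 1.09 = 119.9 N·m counterclockwise.
Net moment of known loads = 177.9 N·m counterclockwise.
An unknown mass m at 3.3 m has arm 1.7 m; its moment is m·g·1.7 clockwise.
Στ = 0 ⇒ m × 10 × 1.7 = 177.9 ⇒ m = 177.9 / (10 × 1.7) = 10.5 kg.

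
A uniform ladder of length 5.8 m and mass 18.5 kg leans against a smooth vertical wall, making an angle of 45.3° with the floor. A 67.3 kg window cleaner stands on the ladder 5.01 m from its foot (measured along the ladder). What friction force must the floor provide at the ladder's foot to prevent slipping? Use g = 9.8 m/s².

f ≈ 653 N

Take moments about the foot of the ladder.
Ladder weight 18.5×9.8 = 181.3 N acts at 2.9 m along the ladder; its horizontal arm is 2.9·cos45.3° = 2.04 m → τ = 369.9 N·m clockwise.
Window cleaner: 67.3×9.8 = 659.5 N at 5.01 m → arm 3.524 m → τ = 2324 N·m clockwise.
Wall normal N acts horizontally at the top; its moment arm is the height L sinθ = 5.8·sin45.3° = 4.123 m, counterclockwise.
Στ = 0 ⇒ N × 4.123 = 2694 ⇒ N = 653 N.
ΣFx = 0: friction at the foot balances the wall's push, so f = N_wall = 653 N.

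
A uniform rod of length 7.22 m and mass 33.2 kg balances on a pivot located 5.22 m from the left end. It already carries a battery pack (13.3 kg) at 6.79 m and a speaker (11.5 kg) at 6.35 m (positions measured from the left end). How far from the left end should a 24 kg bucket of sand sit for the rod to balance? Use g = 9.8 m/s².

Choose the pivot (at 5.22 m from the left end) as the axis so the support reaction has zero arm there.
Beam weight: 33.2 × 9.8 = 325.4 N down at 3.61 m → arm 1.61 m, τ = 325.4 × 1.61 = 523.9 N·m counterclockwise.
Battery pack: 13.3 × 9.8 = 130.3 N down at 6.79 m → arm 1.57 m, τ = 130.3 × 1.57 = 204.6 N·m clockwise.
Speaker: 11.5 × 9.8 = 112.7 N down at 6.35 m → arm 1.13 m, τ = 112.7 × 1.13 = 127.4 N·m clockwise.
Net moment of existing loads = 191.9 N·m counterclockwise.
The bucket of sand weighs 24 × 9.8 = 235.2 N and must supply an equal clockwise moment, so its lever arm about the pivot is 191.9 / 235.2 = 0.816 m.
That puts it at 5.22 + 0.816 = 6.04 m from the left end.

x ≈ 6.04 m from the left end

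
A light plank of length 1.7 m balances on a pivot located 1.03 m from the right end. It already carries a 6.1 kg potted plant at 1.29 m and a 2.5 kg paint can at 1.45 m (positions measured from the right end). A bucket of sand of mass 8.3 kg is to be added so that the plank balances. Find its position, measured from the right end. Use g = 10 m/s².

Choose the pivot (at 1.03 m from the right end) as the axis so the support reaction has zero arm there.
Potted plant: 6.1 × 10 = 61 N down at 1.29 m → arm 0.26 m, τ = 61 × 0.26 = 15.86 N·m counterclockwise.
Paint can: 2.5 × 10 = 25 N down at 1.45 m → arm 0.42 m, τ = 25 × 0.42 = 10.5 N·m counterclockwise.
Net moment of existing loads = 26.36 N·m counterclockwise.
The bucket of sand weighs 8.3 × 10 = 83 N and must supply an equal clockwise moment, so its lever arm about the pivot is 26.36 / 83 = 0.318 m.
That puts it at 1.03 − 0.318 = 0.712 m from the right end.

x ≈ 0.712 m from the right end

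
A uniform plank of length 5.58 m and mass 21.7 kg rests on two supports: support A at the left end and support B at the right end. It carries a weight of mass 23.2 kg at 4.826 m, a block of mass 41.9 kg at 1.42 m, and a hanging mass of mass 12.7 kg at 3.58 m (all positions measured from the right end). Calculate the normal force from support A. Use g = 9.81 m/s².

R_A ≈ 488 N

About support B:
Beam weight: 21.7 × 9.81 = 212.9 N down at 2.79 m → arm 2.79 m, τ = 212.9 × 2.79 = 594 N·m counterclockwise.
Weight: 23.2 × 9.81 = 227.6 N down at 4.826 m → arm 4.826 m, τ = 227.6 × 4.826 = 1098 N·m counterclockwise.
Block: 41.9 × 9.81 = 411 N down at 1.42 m → arm 1.42 m, τ = 411 × 1.42 = 583.6 N·m counterclockwise.
Hanging mass: 12.7 × 9.81 = 124.6 N down at 3.58 m → arm 3.58 m, τ = 124.6 × 3.58 = 446.1 N·m counterclockwise.
Net load moment about support B = 2722 N·m counterclockwise.
Reaction R at support A is upward at 5.58 m, arm 5.58 m → moment R × 5.58 clockwise.
Στ = 0 ⇒ R × 5.58 = 2722 ⇒ R = 488 N.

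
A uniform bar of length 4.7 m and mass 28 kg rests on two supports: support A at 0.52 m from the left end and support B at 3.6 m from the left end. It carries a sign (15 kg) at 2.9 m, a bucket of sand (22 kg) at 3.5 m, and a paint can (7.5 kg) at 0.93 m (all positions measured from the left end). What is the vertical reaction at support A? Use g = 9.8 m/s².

R_A ≈ 215 N

Choose support B as the axis so its reaction then has zero moment arm.
Beam weight: 28 × 9.8 = 274.4 N down at 2.35 m → arm 1.25 m, τ = 274.4 × 1.25 = 343 N·m counterclockwise.
Sign: 15 × 9.8 = 147 N down at 2.9 m → arm 0.7 m, τ = 147 × 0.7 = 102.9 N·m counterclockwise.
Bucket of sand: 22 × 9.8 = 215.6 N down at 3.5 m → arm 0.1 m, τ = 215.6 × 0.1 = 21.56 N·m counterclockwise.
Paint can: 7.5 × 9.8 = 73.5 N down at 0.93 m → arm 2.67 m, τ = 73.5 × 2.67 = 196.2 N·m counterclockwise.
Net load moment about support B = 663.7 N·m counterclockwise.
Reaction R at support A is upward at 0.52 m, arm 3.08 m → moment R × 3.08 clockwise.
Balancing moments: R × 3.08 = 663.7, giving R = 215 N.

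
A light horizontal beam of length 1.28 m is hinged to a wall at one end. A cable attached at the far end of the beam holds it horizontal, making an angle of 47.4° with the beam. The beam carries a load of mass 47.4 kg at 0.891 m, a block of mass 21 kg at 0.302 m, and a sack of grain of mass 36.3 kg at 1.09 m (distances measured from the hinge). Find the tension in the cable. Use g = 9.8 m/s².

Choose the hinge as the axis so the unknown hinge reaction has zero arm there.
Load: 47.4 × 9.8 = 464.5 N down at 0.891 m → arm 0.891 m, τ = 464.5 × 0.891 = 413.9 N·m clockwise.
Block: 21 × 9.8 = 205.8 N down at 0.302 m → arm 0.302 m, τ = 205.8 × 0.302 = 62.15 N·m clockwise.
Sack of grain: 36.3 × 9.8 = 355.7 N down at 1.09 m → arm 1.09 m, τ = 355.7 × 1.09 = 387.7 N·m clockwise.
Total clockwise load moment = 863.8 N·m.
The cable tension T acts at 1.28 m; only its component perpendicular to the beam, T sinθ, produces torque. sin 47.4° = 0.7361.
For rotational equilibrium, T × 1.28 × 0.7361 = 863.8, so T = 863.8 / 0.9422 = 917 N.

T ≈ 917 N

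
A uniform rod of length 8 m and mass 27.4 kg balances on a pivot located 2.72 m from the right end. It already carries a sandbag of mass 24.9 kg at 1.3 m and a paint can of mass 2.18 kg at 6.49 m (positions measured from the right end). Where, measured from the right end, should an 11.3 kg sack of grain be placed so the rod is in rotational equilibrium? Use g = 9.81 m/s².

About the pivot (at 2.72 m from the right end):
Beam weight: 27.4 × 9.81 = 268.8 N down at 4 m → arm 1.28 m, τ = 268.8 × 1.28 = 344.1 N·m counterclockwise.
Sandbag: 24.9 × 9.81 = 244.3 N down at 1.3 m → arm 1.42 m, τ = 244.3 × 1.42 = 346.9 N·m clockwise.
Paint can: 2.18 × 9.81 = 21.39 N down at 6.49 m → arm 3.77 m, τ = 21.39 × 3.77 = 80.64 N·m counterclockwise.
Net moment of existing loads = 77.84 N·m counterclockwise.
The sack of grain weighs 11.3 × 9.81 = 110.9 N and must supply an equal clockwise moment, so its lever arm about the pivot is 77.84 / 110.9 = 0.702 m.
That puts it at 2.72 − 0.702 = 2.02 m from the right end.

x ≈ 2.02 m from the right end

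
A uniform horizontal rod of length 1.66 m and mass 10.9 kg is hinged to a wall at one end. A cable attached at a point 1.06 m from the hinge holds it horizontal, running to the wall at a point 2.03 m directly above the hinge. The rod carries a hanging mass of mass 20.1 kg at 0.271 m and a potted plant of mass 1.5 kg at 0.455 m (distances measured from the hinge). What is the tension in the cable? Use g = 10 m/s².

Choose the hinge as the axis so the unknown hinge reaction has zero arm there.
Beam weight: 10.9 × 10 = 109 N down at 0.83 m → arm 0.83 m, τ = 109 × 0.83 = 90.47 N·m clockwise.
Hanging mass: 20.1 × 10 = 201 N down at 0.271 m → arm 0.271 m, τ = 201 × 0.271 = 54.47 N·m clockwise.
Potted plant: 1.5 × 10 = 15 N down at 0.455 m → arm 0.455 m, τ = 15 × 0.455 = 6.825 N·m clockwise.
Total clockwise load moment = 151.8 N·m.
The cable tension T acts at 1.06 m; only its component perpendicular to the rod, T sinθ, produces torque. sinθ = h/√(h²+d²) = 2.03/√(2.03²+1.06²) = 0.8864.
Στ = 0 ⇒ T × 1.06 × 0.8864 = 151.8 ⇒ T = 151.8 / 0.9396 = 162 N.

T ≈ 162 N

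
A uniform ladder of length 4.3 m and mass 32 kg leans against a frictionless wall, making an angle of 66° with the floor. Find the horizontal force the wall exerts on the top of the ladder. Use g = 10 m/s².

N_wall ≈ 71.2 N

About the foot of the ladder:
Ladder weight 32×10 = 320 N acts at 2.15 m along the ladder; its horizontal arm is 2.15·cos66° = 0.8745 m → τ = 279.8 N·m clockwise.
Wall normal N acts horizontally at the top; its moment arm is the height L sinθ = 4.3·sin66° = 3.928 m, counterclockwise.
Στ = 0 ⇒ N × 3.928 = 279.8 ⇒ N = 71.2 N.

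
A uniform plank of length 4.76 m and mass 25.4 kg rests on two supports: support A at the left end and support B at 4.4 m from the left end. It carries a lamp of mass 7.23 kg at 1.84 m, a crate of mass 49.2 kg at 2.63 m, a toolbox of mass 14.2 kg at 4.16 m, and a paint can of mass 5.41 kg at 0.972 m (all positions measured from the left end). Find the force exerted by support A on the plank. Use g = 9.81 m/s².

Take moments about support B.
Beam weight: 25.4 × 9.81 = 249.2 N down at 2.38 m → arm 2.02 m, τ = 249.2 × 2.02 = 503.4 N·m counterclockwise.
Lamp: 7.23 × 9.81 = 70.93 N down at 1.84 m → arm 2.56 m, τ = 70.93 × 2.56 = 181.6 N·m counterclockwise.
Crate: 49.2 × 9.81 = 482.7 N down at 2.63 m → arm 1.77 m, τ = 482.7 × 1.77 = 854.4 N·m counterclockwise.
Toolbox: 14.2 × 9.81 = 139.3 N down at 4.16 m → arm 0.24 m, τ = 139.3 × 0.24 = 33.43 N·m counterclockwise.
Paint can: 5.41 × 9.81 = 53.07 N down at 0.972 m → arm 3.428 m, τ = 53.07 × 3.428 = 181.9 N·m counterclockwise.
Net load moment about support B = 1755 N·m counterclockwise.
Reaction R at support A is upward at 0 m, arm 4.4 m → moment R × 4.4 clockwise.
For rotational equilibrium, R × 4.4 = 1755, so R = 399 N.

R_A ≈ 399 N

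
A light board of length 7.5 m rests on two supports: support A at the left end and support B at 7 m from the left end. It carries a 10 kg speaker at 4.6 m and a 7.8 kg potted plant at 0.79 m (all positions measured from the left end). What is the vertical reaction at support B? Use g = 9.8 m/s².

R_B ≈ 73 N

Choose support A as the axis so its reaction then has zero moment arm.
Speaker: 10 × 9.8 = 98 N down at 4.6 m → arm 4.6 m, τ = 98 × 4.6 = 450.8 N·m clockwise.
Potted plant: 7.8 × 9.8 = 76.44 N down at 0.79 m → arm 0.79 m, τ = 76.44 × 0.79 = 60.39 N·m clockwise.
Net load moment about support A = 511.2 N·m clockwise.
Reaction R at support B is upward at 7 m, arm 7 m → moment R × 7 counterclockwise.
Setting net torque to zero: R × 7 = 511.2 → R = 73 N.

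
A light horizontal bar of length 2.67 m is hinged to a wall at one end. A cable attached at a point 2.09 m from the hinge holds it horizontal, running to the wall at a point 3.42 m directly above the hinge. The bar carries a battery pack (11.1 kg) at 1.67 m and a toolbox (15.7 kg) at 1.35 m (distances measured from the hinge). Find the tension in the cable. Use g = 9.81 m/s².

Taking torques about the hinge:
Battery pack: 11.1 × 9.81 = 108.9 N down at 1.67 m → arm 1.67 m, τ = 108.9 × 1.67 = 181.9 N·m clockwise.
Toolbox: 15.7 × 9.81 = 154 N down at 1.35 m → arm 1.35 m, τ = 154 × 1.35 = 207.9 N·m clockwise.
Total clockwise load moment = 389.8 N·m.
The cable tension T acts at 2.09 m; only its component perpendicular to the bar, T sinθ, produces torque. sinθ = h/√(h²+d²) = 3.42/√(3.42²+2.09²) = 0.8533.
For rotational equilibrium, T × 2.09 × 0.8533 = 389.8, so T = 389.8 / 1.783 = 219 N.

T ≈ 219 N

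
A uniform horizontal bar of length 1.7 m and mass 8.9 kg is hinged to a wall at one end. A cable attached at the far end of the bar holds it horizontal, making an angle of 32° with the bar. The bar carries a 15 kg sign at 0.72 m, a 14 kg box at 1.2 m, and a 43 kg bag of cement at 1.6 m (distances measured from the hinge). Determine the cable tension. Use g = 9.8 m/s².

Sum moments about the hinge (the unknown hinge reaction has zero arm there).
Beam weight: 8.9 × 9.8 = 87.22 N down at 0.85 m → arm 0.85 m, τ = 87.22 × 0.85 = 74.14 N·m clockwise.
Sign: 15 × 9.8 = 147 N down at 0.72 m → arm 0.72 m, τ = 147 × 0.72 = 105.8 N·m clockwise.
Box: 14 × 9.8 = 137.2 N down at 1.2 m → arm 1.2 m, τ = 137.2 × 1.2 = 164.6 N·m clockwise.
Bag of cement: 43 × 9.8 = 421.4 N down at 1.6 m → arm 1.6 m, τ = 421.4 × 1.6 = 674.2 N·m clockwise.
Total clockwise load moment = 1019 N·m.
The cable tension T acts at 1.7 m; only its component perpendicular to the bar, T sinθ, produces torque. sin 32° = 0.5299.
Balancing moments: T × 1.7 × 0.5299 = 1019, giving T = 1019 / 0.9008 = 1130 N.

T ≈ 1130 N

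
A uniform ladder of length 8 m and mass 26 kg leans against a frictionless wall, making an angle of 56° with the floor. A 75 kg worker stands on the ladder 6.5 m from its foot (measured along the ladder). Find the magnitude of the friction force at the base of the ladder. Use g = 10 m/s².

f ≈ 499 N

Taking torques about the foot of the ladder:
Ladder weight 26×10 = 260 N acts at 4 m along the ladder; its horizontal arm is 4·cos56° = 2.237 m → τ = 581.6 N·m clockwise.
Worker: 75×10 = 750 N at 6.5 m → arm 3.635 m → τ = 2726 N·m clockwise.
Wall normal N acts horizontally at the top; its moment arm is the height L sinθ = 8·sin56° = 6.632 m, counterclockwise.
Balancing moments: N × 6.632 = 3308, giving N = 499 N.
ΣFx = 0: friction at the foot balances the wall's push, so f = N_wall = 499 N.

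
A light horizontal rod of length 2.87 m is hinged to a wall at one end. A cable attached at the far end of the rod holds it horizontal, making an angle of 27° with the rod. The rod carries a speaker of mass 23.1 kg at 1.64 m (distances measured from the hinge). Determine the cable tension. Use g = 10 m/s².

T ≈ 291 N

Take moments about the hinge.
Speaker: 23.1 × 10 = 231 N down at 1.64 m → arm 1.64 m, τ = 231 × 1.64 = 378.8 N·m clockwise.
Total clockwise load moment = 378.8 N·m.
The cable tension T acts at 2.87 m; only its component perpendicular to the rod, T sinθ, produces torque. sin 27° = 0.454.
Setting net torque to zero: T × 2.87 × 0.454 = 378.8 → T = 378.8 / 1.303 = 291 N.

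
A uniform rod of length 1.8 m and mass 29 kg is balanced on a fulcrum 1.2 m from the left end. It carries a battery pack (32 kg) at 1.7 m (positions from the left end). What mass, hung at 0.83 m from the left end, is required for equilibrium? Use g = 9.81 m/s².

m ≈ 19.7 kg

Taking torques about the fulcrum (at 1.2 m from the left end):
Beam weight: 29 × 9.81 = 284.5 N down at 0.9 m → arm 0.3 m, τ = 284.5 × 0.3 = 85.35 N·m counterclockwise.
Battery pack: 32 × 9.81 = 313.9 N down at 1.7 m → arm 0.5 m, τ = 313.9 × 0.5 = 156.9 N·m clockwise.
Net moment of known loads = 71.55 N·m clockwise.
An unknown mass m at 0.83 m has arm 0.37 m; its moment is m·g·0.37 counterclockwise.
Balancing moments: m × 9.81 × 0.37 = 71.55, giving m = 71.55 / (9.81 × 0.37) = 19.7 kg.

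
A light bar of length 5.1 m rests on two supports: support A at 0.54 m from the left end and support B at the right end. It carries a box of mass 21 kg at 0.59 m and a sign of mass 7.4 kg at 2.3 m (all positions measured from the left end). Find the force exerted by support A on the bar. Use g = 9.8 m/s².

R_A ≈ 248 N

Taking torques about support B:
Box: 21 × 9.8 = 205.8 N down at 0.59 m → arm 4.51 m, τ = 205.8 × 4.51 = 928.2 N·m counterclockwise.
Sign: 7.4 × 9.8 = 72.52 N down at 2.3 m → arm 2.8 m, τ = 72.52 × 2.8 = 203.1 N·m counterclockwise.
Net load moment about support B = 1131 N·m counterclockwise.
Reaction R at support A is upward at 0.54 m, arm 4.56 m → moment R × 4.56 clockwise.
Στ = 0 ⇒ R × 4.56 = 1131 ⇒ R = 248 N.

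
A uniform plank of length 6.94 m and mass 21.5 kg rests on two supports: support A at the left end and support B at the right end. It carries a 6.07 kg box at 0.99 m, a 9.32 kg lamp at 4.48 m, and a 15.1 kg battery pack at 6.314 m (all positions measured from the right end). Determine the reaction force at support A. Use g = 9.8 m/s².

Taking torques about support B:
Beam weight: 21.5 × 9.8 = 210.7 N down at 3.47 m → arm 3.47 m, τ = 210.7 × 3.47 = 731.1 N·m counterclockwise.
Box: 6.07 × 9.8 = 59.49 N down at 0.99 m → arm 0.99 m, τ = 59.49 × 0.99 = 58.9 N·m counterclockwise.
Lamp: 9.32 × 9.8 = 91.34 N down at 4.48 m → arm 4.48 m, τ = 91.34 × 4.48 = 409.2 N·m counterclockwise.
Battery pack: 15.1 × 9.8 = 148 N down at 6.314 m → arm 6.314 m, τ = 148 × 6.314 = 934.5 N·m counterclockwise.
Net load moment about support B = 2134 N·m counterclockwise.
Reaction R at support A is upward at 6.94 m, arm 6.94 m → moment R × 6.94 clockwise.
Στ = 0 ⇒ R × 6.94 = 2134 ⇒ R = 307 N.

R_A ≈ 307 N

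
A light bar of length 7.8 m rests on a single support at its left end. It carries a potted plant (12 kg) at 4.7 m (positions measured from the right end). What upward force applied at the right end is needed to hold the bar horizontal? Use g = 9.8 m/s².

F ≈ 46.7 N

Sum moments about the left end (the unknown pivot reaction has zero arm there).
Potted plant: 12 × 9.8 = 117.6 N down at 4.7 m → arm 3.1 m, τ = 117.6 × 3.1 = 364.6 N·m clockwise.
Net moment of the loads = 364.6 N·m clockwise.
The upward force F acts at the right end, arm 7.8 m, giving F × 7.8 counterclockwise.
For rotational equilibrium, F × 7.8 = 364.6, so F = 364.6 / 7.8 = 46.7 N.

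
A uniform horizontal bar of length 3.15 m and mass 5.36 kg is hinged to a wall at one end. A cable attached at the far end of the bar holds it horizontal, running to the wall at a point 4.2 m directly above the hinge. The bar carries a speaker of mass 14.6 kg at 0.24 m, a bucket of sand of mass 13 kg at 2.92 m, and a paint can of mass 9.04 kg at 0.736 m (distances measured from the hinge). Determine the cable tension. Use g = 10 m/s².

About the hinge:
Beam weight: 5.36 × 10 = 53.6 N down at 1.575 m → arm 1.575 m, τ = 53.6 × 1.575 = 84.42 N·m clockwise.
Speaker: 14.6 × 10 = 146 N down at 0.24 m → arm 0.24 m, τ = 146 × 0.24 = 35.04 N·m clockwise.
Bucket of sand: 13 × 10 = 130 N down at 2.92 m → arm 2.92 m, τ = 130 × 2.92 = 379.6 N·m clockwise.
Paint can: 9.04 × 10 = 90.4 N down at 0.736 m → arm 0.736 m, τ = 90.4 × 0.736 = 66.53 N·m clockwise.
Total clockwise load moment = 565.6 N·m.
The cable tension T acts at 3.15 m; only its component perpendicular to the bar, T sinθ, produces torque. sinθ = h/√(h²+d²) = 4.2/√(4.2²+3.15²) = 0.8.
For rotational equilibrium, T × 3.15 × 0.8 = 565.6, so T = 565.6 / 2.52 = 224 N.

T ≈ 224 N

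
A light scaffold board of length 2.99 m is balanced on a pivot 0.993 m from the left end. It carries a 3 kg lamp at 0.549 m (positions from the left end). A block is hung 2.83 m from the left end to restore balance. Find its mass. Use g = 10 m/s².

Taking torques about the pivot (at 0.993 m from the left end):
Lamp: 3 × 10 = 30 N down at 0.549 m → arm 0.444 m, τ = 30 × 0.444 = 13.32 N·m counterclockwise.
Net moment of known loads = 13.32 N·m counterclockwise.
An unknown mass m at 2.83 m has arm 1.837 m; its moment is m·g·1.837 clockwise.
For rotational equilibrium, m × 10 × 1.837 = 13.32, so m = 13.32 / (10 × 1.837) = 0.725 kg.

m ≈ 0.725 kg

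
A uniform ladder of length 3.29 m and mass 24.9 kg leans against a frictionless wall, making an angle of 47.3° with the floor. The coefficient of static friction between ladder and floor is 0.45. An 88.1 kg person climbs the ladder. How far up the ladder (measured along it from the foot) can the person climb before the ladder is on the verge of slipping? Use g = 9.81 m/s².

About the foot of the ladder:
Ladder weight 24.9×9.81 = 244.3 N acts at 1.645 m along the ladder; its horizontal arm is 1.645·cos47.3° = 1.116 m → τ = 272.6 N·m clockwise.
Person weight 88.1×9.81 = 864.3 N at distance d → arm d·cos47.3° → τ = 864.3·d·0.6782 clockwise.
Wall normal N at the top has arm L sinθ = 2.418 m counterclockwise, so Στ = 0 gives N·2.418 = 272.6 + 586.2·d.
ΣFy = 0 ⇒ N_floor = 1109 N, so the maximum friction is μ_s·N_floor = 0.45×1109 = 499.1 N. ΣFx = 0 ⇒ N_wall = f, so at the slipping point N = 499.1 N.
Substituting: 499.1×2.418 = 272.6 + 586.2·d ⇒ d = (1207 − 272.6) / 586.2 = 1.59 m.

d ≈ 1.59 m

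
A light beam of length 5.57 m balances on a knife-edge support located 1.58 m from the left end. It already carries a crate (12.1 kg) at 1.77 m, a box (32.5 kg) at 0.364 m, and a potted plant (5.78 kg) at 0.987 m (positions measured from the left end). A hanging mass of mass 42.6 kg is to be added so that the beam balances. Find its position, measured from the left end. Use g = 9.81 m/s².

Choose the knife-edge support (at 1.58 m from the left end) as the axis so the support reaction has zero arm there.
Crate: 12.1 × 9.81 = 118.7 N down at 1.77 m → arm 0.19 m, τ = 118.7 × 0.19 = 22.55 N·m clockwise.
Box: 32.5 × 9.81 = 318.8 N down at 0.364 m → arm 1.216 m, τ = 318.8 × 1.216 = 387.7 N·m counterclockwise.
Potted plant: 5.78 × 9.81 = 56.7 N down at 0.987 m → arm 0.593 m, τ = 56.7 × 0.593 = 33.62 N·m counterclockwise.
Net moment of existing loads = 398.8 N·m counterclockwise.
The hanging mass weighs 42.6 × 9.81 = 417.9 N and must supply an equal clockwise moment, so its lever arm about the knife-edge support is 398.8 / 417.9 = 0.954 m.
That puts it at 1.58 + 0.954 = 2.53 m from the left end.

x ≈ 2.53 m from the left end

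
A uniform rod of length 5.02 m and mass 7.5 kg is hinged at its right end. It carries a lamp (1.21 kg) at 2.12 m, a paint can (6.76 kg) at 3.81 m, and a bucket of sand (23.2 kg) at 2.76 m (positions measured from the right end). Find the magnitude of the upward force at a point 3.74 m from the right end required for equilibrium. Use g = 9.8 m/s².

F ≈ 291 N

Choose the right end as the axis so the unknown pivot reaction has zero arm there.
Beam weight: 7.5 × 9.8 = 73.5 N down at 2.51 m → arm 2.51 m, τ = 73.5 × 2.51 = 184.5 N·m counterclockwise.
Lamp: 1.21 × 9.8 = 11.86 N down at 2.12 m → arm 2.12 m, τ = 11.86 × 2.12 = 25.14 N·m counterclockwise.
Paint can: 6.76 × 9.8 = 66.25 N down at 3.81 m → arm 3.81 m, τ = 66.25 × 3.81 = 252.4 N·m counterclockwise.
Bucket of sand: 23.2 × 9.8 = 227.4 N down at 2.76 m → arm 2.76 m, τ = 227.4 × 2.76 = 627.6 N·m counterclockwise.
Net moment of the loads = 1090 N·m counterclockwise.
The upward force F acts at a point 3.74 m from the right end, arm 3.74 m, giving F × 3.74 clockwise.
For rotational equilibrium, F × 3.74 = 1090, so F = 1090 / 3.74 = 291 N.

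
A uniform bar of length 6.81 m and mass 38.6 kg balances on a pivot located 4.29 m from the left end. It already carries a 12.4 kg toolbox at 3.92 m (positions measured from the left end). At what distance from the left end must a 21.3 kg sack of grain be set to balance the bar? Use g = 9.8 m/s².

x ≈ 6.11 m from the left end

Taking torques about the pivot (at 4.29 m from the left end):
Beam weight: 38.6 × 9.8 = 378.3 N down at 3.405 m → arm 0.885 m, τ = 378.3 × 0.885 = 334.8 N·m counterclockwise.
Toolbox: 12.4 × 9.8 = 121.5 N down at 3.92 m → arm 0.37 m, τ = 121.5 × 0.37 = 44.95 N·m counterclockwise.
Net moment of existing loads = 379.8 N·m counterclockwise.
The sack of grain weighs 21.3 × 9.8 = 208.7 N and must supply an equal clockwise moment, so its lever arm about the pivot is 379.8 / 208.7 = 1.82 m.
That puts it at 4.29 + 1.82 = 6.11 m from the left end.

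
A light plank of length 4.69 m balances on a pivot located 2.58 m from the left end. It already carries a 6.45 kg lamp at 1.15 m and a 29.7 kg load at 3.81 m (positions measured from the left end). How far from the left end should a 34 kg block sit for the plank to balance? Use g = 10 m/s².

Take moments about the pivot (at 2.58 m from the left end).
Lamp: 6.45 × 10 = 64.5 N down at 1.15 m → arm 1.43 m, τ = 64.5 × 1.43 = 92.23 N·m counterclockwise.
Load: 29.7 × 10 = 297 N down at 3.81 m → arm 1.23 m, τ = 297 × 1.23 = 365.3 N·m clockwise.
Net moment of existing loads = 273.1 N·m clockwise.
The block weighs 34 × 10 = 340 N and must supply an equal counterclockwise moment, so its lever arm about the pivot is 273.1 / 340 = 0.803 m.
That puts it at 2.58 − 0.803 = 1.78 m from the left end.

x ≈ 1.78 m from the left end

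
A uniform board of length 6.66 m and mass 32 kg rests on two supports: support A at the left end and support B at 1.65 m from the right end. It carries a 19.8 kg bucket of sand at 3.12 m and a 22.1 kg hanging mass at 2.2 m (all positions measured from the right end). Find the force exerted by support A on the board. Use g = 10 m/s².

R_A ≈ 190 N

Take moments about support B.
Beam weight: 32 × 10 = 320 N down at 3.33 m → arm 1.68 m, τ = 320 × 1.68 = 537.6 N·m counterclockwise.
Bucket of sand: 19.8 × 10 = 198 N down at 3.12 m → arm 1.47 m, τ = 198 × 1.47 = 291.1 N·m counterclockwise.
Hanging mass: 22.1 × 10 = 221 N down at 2.2 m → arm 0.55 m, τ = 221 × 0.55 = 121.6 N·m counterclockwise.
Net load moment about support B = 950.3 N·m counterclockwise.
Reaction R at support A is upward at 6.66 m, arm 5.01 m → moment R × 5.01 clockwise.
For rotational equilibrium, R × 5.01 = 950.3, so R = 190 N.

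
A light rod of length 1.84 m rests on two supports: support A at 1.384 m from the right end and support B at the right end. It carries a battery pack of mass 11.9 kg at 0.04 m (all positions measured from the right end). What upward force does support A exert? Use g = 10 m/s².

R_A ≈ 3.44 N

Taking torques about support B:
Battery pack: 11.9 × 10 = 119 N down at 0.04 m → arm 0.04 m, τ = 119 × 0.04 = 4.76 N·m counterclockwise.
Net load moment about support B = 4.76 N·m counterclockwise.
Reaction R at support A is upward at 1.384 m, arm 1.384 m → moment R × 1.384 clockwise.
Στ = 0 ⇒ R × 1.384 = 4.76 ⇒ R = 3.44 N.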